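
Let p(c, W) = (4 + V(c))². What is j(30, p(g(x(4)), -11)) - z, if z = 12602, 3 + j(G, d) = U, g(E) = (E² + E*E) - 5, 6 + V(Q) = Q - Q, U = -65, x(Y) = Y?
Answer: -12670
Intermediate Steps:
V(Q) = -6 (V(Q) = -6 + (Q - Q) = -6 + 0 = -6)
g(E) = -5 + 2*E² (g(E) = (E² + E²) - 5 = 2*E² - 5 = -5 + 2*E²)
p(c, W) = 4 (p(c, W) = (4 - 6)² = (-2)² = 4)
j(G, d) = -68 (j(G, d) = -3 - 65 = -68)
j(30, p(g(x(4)), -11)) - z = -68 - 1*12602 = -68 - 12602 = -12670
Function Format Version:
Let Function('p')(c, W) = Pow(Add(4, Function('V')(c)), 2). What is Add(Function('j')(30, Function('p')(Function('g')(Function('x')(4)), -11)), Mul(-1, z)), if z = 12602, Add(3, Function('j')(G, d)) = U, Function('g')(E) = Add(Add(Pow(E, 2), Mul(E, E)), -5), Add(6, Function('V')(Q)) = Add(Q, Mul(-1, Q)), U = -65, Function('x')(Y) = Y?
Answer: -12670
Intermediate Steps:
Function('V')(Q) = -6 (Function('V')(Q) = Add(-6, Add(Q, Mul(-1, Q))) = Add(-6, 0) = -6)
Function('g')(E) = Add(-5, Mul(2, Pow(E, 2))) (Function('g')(E) = Add(Add(Pow(E, 2), Pow(E, 2)), -5) = Add(Mul(2, Pow(E, 2)), -5) = Add(-5, Mul(2, Pow(E, 2))))
Function('p')(c, W) = 4 (Function('p')(c, W) = Pow(Add(4, -6), 2) = Pow(-2, 2) = 4)
Function('j')(G, d) = -68 (Function('j')(G, d) = Add(-3, -65) = -68)
Add(Function('j')(30, Function('p')(Function('g')(Function('x')(4)), -11)), Mul(-1, z)) = Add(-68, Mul(-1, 12602)) = Add(-68, -12602) = -12670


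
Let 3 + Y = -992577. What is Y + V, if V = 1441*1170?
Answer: 693390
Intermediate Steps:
Y = -992580 (Y = -3 - 992577 = -992580)
V = 1685970
Y + V = -992580 + 1685970 = 693390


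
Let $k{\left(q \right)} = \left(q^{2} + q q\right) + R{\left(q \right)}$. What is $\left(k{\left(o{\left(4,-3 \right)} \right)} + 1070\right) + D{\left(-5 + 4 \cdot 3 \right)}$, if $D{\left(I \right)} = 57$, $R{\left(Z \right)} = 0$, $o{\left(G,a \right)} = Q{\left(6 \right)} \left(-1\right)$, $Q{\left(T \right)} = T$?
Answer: $1199$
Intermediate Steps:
$o{\left(G,a \right)} = -6$ ($o{\left(G,a \right)} = 6 \left(-1\right) = -6$)
$k{\left(q \right)} = 2 q^{2}$ ($k{\left(q \right)} = \left(q^{2} + q q\right) + 0 = \left(q^{2} + q^{2}\right) + 0 = 2 q^{2} + 0 = 2 q^{2}$)
$\left(k{\left(o{\left(4,-3 \right)} \right)} + 1070\right) + D{\left(-5 + 4 \cdot 3 \right)} = \left(2 \left(-6\right)^{2} + 1070\right) + 57 = \left(2 \cdot 36 + 1070\right) + 57 = \left(72 + 1070\right) + 57 = 1142 + 57 = 1199$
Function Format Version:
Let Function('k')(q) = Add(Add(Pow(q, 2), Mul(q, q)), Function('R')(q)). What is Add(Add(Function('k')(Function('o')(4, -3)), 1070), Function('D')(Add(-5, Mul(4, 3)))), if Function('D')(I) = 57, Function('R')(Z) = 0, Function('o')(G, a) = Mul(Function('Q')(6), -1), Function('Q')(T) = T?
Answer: 1199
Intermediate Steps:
Function('o')(G, a) = -6 (Function('o')(G, a) = Mul(6, -1) = -6)
Function('k')(q) = Mul(2, Pow(q, 2)) (Function('k')(q) = Add(Add(Pow(q, 2), Mul(q, q)), 0) = Add(Add(Pow(q, 2), Pow(q, 2)), 0) = Add(Mul(2, Pow(q, 2)), 0) = Mul(2, Pow(q, 2)))
Add(Add(Function('k')(Function('o')(4, -3)), 1070), Function('D')(Add(-5, Mul(4, 3)))) = Add(Add(Mul(2, Pow(-6, 2)), 1070), 57) = Add(Add(Mul(2, 36), 1070), 57) = Add(Add(72, 1070), 57) = Add(1142, 57) = 1199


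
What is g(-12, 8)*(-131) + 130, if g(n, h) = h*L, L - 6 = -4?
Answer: -1966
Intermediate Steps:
L = 2 (L = 6 - 4 = 2)
g(n, h) = 2*h (g(n, h) = h*2 = 2*h)
g(-12, 8)*(-131) + 130 = (2*8)*(-131) + 130 = 16*(-131) + 130 = -2096 + 130 = -1966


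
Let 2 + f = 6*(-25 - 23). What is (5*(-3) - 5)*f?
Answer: 5800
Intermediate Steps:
f = -290 (f = -2 + 6*(-25 - 23) = -2 + 6*(-48) = -2 - 288 = -290)
(5*(-3) - 5)*f = (5*(-3) - 5)*(-290) = (-15 - 5)*(-290) = -20*(-290) = 5800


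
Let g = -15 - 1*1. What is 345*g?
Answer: -5520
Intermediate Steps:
g = -16 (g = -15 - 1 = -16)
345*g = 345*(-16) = -5520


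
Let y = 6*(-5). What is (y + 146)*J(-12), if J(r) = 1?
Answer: 116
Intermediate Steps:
y = -30
(y + 146)*J(-12) = (-30 + 146)*1 = 116*1 = 116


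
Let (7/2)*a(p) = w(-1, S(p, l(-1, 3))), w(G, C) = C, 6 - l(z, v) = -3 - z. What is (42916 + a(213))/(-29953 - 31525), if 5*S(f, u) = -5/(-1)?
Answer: -150207/215173 ≈ -0.69808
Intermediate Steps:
l(z, v) = 9 + z (l(z, v) = 6 - (-3 - z) = 6 + (3 + z) = 9 + z)
S(f, u) = 1 (S(f, u) = (-5/(-1))/5 = (-5*(-1))/5 = (⅕)*5 = 1)
a(p) = 2/7 (a(p) = (2/7)*1 = 2/7)
(42916 + a(213))/(-29953 - 31525) = (42916 + 2/7)/(-29953 - 31525) = (300414/7)/(-61478) = (300414/7)*(-1/61478) = -150207/215173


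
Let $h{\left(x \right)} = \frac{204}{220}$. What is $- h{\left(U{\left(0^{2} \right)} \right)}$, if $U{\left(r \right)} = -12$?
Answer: $- \frac{51}{55} \approx -0.92727$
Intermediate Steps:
$h{\left(x \right)} = \frac{51}{55}$ ($h{\left(x \right)} = 204 \cdot \frac{1}{220} = \frac{51}{55}$)
$- h{\left(U{\left(0^{2} \right)} \right)} = \left(-1\right) \frac{51}{55} = - \frac{51}{55}$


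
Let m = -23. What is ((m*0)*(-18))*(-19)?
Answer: 0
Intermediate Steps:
((m*0)*(-18))*(-19) = (-23*0*(-18))*(-19) = (0*(-18))*(-19) = 0*(-19) = 0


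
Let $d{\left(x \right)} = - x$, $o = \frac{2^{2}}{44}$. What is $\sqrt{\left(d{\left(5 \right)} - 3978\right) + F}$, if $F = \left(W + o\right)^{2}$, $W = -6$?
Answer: $\frac{i \sqrt{477718}}{11} \approx 62.834 i$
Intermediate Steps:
$o = \frac{1}{11}$ ($o = 4 \cdot \frac{1}{44} = \frac{1}{11} \approx 0.090909$)
$F = \frac{4225}{121}$ ($F = \left(-6 + \frac{1}{11}\right)^{2} = \left(- \frac{65}{11}\right)^{2} = \frac{4225}{121} \approx 34.917$)
$\sqrt{\left(d{\left(5 \right)} - 3978\right) + F} = \sqrt{\left(\left(-1\right) 5 - 3978\right) + \frac{4225}{121}} = \sqrt{\left(-5 - 3978\right) + \frac{4225}{121}} = \sqrt{-3983 + \frac{4225}{121}} = \sqrt{- \frac{477718}{121}} = \frac{i \sqrt{477718}}{11}$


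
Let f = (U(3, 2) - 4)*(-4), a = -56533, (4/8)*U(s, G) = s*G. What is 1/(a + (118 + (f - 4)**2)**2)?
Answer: 1/1942863 ≈ 5.1470e-7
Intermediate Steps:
U(s, G) = 2*G*s (U(s, G) = 2*(s*G) = 2*(G*s) = 2*G*s)
f = -32 (f = (2*2*3 - 4)*(-4) = (12 - 4)*(-4) = 8*(-4) = -32)
1/(a + (118 + (f - 4)**2)**2) = 1/(-56533 + (118 + (-32 - 4)**2)**2) = 1/(-56533 + (118 + (-36)**2)**2) = 1/(-56533 + (118 + 1296)**2) = 1/(-56533 + 1414**2) = 1/(-56533 + 1999396) = 1/1942863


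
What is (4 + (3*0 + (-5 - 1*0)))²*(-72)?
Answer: -72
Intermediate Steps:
(4 + (3*0 + (-5 - 1*0)))²*(-72) = (4 + (0 + (-5 + 0)))²*(-72) = (4 + (0 - 5))²*(-72) = (4 - 5)²*(-72) = (-1)²*(-72) = 1*(-72) = -72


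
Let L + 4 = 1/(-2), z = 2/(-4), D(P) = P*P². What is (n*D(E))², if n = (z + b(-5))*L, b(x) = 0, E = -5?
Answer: 1265625/16 ≈ 79102.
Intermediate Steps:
D(P) = P³
z = -½ (z = 2*(-¼) = -½ ≈ -0.50000)
L = -9/2 (L = -4 + 1/(-2) = -4 - ½ = -9/2 ≈ -4.5000)
n = 9/4 (n = (-½ + 0)*(-9/2) = -½*(-9/2) = 9/4 ≈ 2.2500)
(n*D(E))² = ((9/4)*(-5)³)² = ((9/4)*(-125))² = (-1125/4)² = 1265625/16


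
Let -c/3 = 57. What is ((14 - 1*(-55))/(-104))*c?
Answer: 11799/104 ≈ 113.45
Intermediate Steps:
c = -171 (c = -3*57 = -171)
((14 - 1*(-55))/(-104))*c = ((14 - 1*(-55))/(-104))*(-171) = ((14 + 55)*(-1/104))*(-171) = (69*(-1/104))*(-171) = -69/104*(-171) = 11799/104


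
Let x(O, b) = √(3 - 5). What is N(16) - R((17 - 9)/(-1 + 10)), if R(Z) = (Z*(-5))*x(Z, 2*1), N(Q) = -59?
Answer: -59 + 40*I*√2/9 ≈ -59.0 + 6.2854*I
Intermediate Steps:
x(O, b) = I*√2 (x(O, b) = √(-2) = I*√2)
R(Z) = -5*I*Z*√2 (R(Z) = (Z*(-5))*(I*√2) = (-5*Z)*(I*√2) = -5*I*Z*√2)
N(16) - R((17 - 9)/(-1 + 10)) = -59 - (-5)*I*(17 - 9)/(-1 + 10)*√2 = -59 - (-5)*I*8/9*√2 = -59 - (-5)*I*8*(⅑)*√2 = -59 - (-5)*I*8*√2/9 = -59 - (-40)*I*√2/9 = -59 + 40*I*√2/9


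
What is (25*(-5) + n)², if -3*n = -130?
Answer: 60025/9 ≈ 6669.4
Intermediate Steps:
n = 130/3 (n = -⅓*(-130) = 130/3 ≈ 43.333)
(25*(-5) + n)² = (25*(-5) + 130/3)² = (-125 + 130/3)² = (-245/3)² = 60025/9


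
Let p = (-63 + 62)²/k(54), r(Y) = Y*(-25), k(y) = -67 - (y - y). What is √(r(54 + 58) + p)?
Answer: I*√12569267/67 ≈ 52.915*I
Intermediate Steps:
k(y) = -67 (k(y) = -67 - 1*0 = -67 + 0 = -67)
r(Y) = -25*Y
p = -1/67 (p = (-63 + 62)²/(-67) = (-1)²*(-1/67) = 1*(-1/67) = -1/67 ≈ -0.014925)
√(r(54 + 58) + p) = √(-25*(54 + 58) - 1/67) = √(-25*112 - 1/67) = √(-2800 - 1/67) = √(-187601/67) = I*√12569267/67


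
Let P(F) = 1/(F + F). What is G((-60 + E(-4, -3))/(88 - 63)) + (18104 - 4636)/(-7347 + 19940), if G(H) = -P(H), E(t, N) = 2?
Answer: 268159/208684 ≈ 1.2850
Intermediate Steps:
P(F) = 1/(2*F)
G(H) = -1/(2*H)
G((-60 + E(-4, -3))/(88 - 63)) + (18104 - 4636)/(-7347 + 19940) = -(88 - 63)/(-60 + 2)/2 + (18104 - 4636)/(-7347 + 19940) = -1/(2*((-58/25))) + 13468/12593 = -1/(2*((-58*1/25))) + 13468*(1/12593) = -1/(2*(-58/25)) + 1924/1799 = -½*(-25/58) + 1924/1799 = 25/116 + 1924/1799 = 268159/208684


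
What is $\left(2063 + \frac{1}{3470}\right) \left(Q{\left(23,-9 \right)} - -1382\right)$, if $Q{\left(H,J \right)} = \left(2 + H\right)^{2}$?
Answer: $\frac{14367332277}{3470} \approx 4.1404 \cdot 10^{6}$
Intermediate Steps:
$\left(2063 + \frac{1}{3470}\right) \left(Q{\left(23,-9 \right)} - -1382\right) = \left(2063 + \frac{1}{3470}\right) \left(\left(2 + 23\right)^{2} - -1382\right) = \left(2063 + \frac{1}{3470}\right) \left(25^{2} + \left(-731 + 2113\right)\right) = \frac{7158611 \left(625 + 1382\right)}{3470} = \frac{7158611}{3470} \cdot 2007 = \frac{14367332277}{3470}$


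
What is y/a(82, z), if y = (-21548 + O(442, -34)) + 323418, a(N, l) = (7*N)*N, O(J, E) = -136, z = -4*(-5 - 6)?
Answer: 150867/23534 ≈ 6.4106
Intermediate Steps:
z = 44 (z = -4*(-11) = 44)
a(N, l) = 7*N²
y = 301734 (y = (-21548 - 136) + 323418 = -21684 + 323418 = 301734)
y/a(82, z) = 301734/((7*82²)) = 301734/((7*6724)) = 301734/47068 = 301734*(1/47068) = 150867/23534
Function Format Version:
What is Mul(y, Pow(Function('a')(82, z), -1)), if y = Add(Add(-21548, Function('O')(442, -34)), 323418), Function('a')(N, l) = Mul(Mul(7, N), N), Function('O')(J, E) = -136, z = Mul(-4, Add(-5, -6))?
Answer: Rational(150867, 23534) ≈ 6.4106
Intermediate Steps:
z = 44 (z = Mul(-4, -11) = 44)
Function('a')(N, l) = Mul(7, Pow(N, 2))
y = 301734 (y = Add(Add(-21548, -136), 323418) = Add(-21684, 323418) = 301734)
Mul(y, Pow(Function('a')(82, z), -1)) = Mul(301734, Pow(Mul(7, Pow(82, 2)), -1)) = Mul(301734, Pow(Mul(7, 6724), -1)) = Mul(301734, Pow(47068, -1)) = Mul(301734, Rational(1, 47068)) = Rational(150867, 23534)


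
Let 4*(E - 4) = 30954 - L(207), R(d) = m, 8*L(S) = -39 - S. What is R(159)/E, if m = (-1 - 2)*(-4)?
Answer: 192/124003 ≈ 0.0015483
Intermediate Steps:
L(S) = -39/8 - S/8 (L(S) = (-39 - S)/8 = -39/8 - S/8)
m = 12 (m = -3*(-4) = 12)
R(d) = 12
E = 124003/16 (E = 4 + (30954 - (-39/8 - 1/8*207))/4 = 4 + (30954 - (-39/8 - 207/8))/4 = 4 + (30954 - 1*(-123/4))/4 = 4 + (30954 + 123/4)/4 = 4 + (1/4)*(123939/4) = 4 + 123939/16 = 124003/16 ≈ 7750.2)
R(159)/E = 12/(124003/16) = 12*(16/124003) = 192/124003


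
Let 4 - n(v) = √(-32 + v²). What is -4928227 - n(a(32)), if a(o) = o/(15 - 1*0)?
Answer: -4928231 + 4*I*√386/15 ≈ -4.9282e+6 + 5.2392*I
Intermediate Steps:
a(o) = o/15 (a(o) = o/(15 + 0) = o/15)
n(v) = 4 - √(-32 + v²)
-4928227 - n(a(32)) = -4928227 - (4 - √(-32 + ((1/15)*32)²)) = -4928227 - (4 - √(-32 + (32/15)²)) = -4928227 - (4 - √(-32 + 1024/225)) = -4928227 - (4 - √(-6176/225)) = -4928227 - (4 - 4*I*√386/15) = -4928227 + (-4 + 4*I*√386/15) = -4928231 + 4*I*√386/15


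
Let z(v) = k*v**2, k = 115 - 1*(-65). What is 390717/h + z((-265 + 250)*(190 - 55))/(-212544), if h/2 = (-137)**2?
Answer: -42629972949/12312464 ≈ -3462.3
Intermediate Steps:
k = 180 (k = 115 + 65 = 180)
z(v) = 180*v**2
h = 37538 (h = 2*(-137)**2 = 2*18769 = 37538)
390717/h + z((-265 + 250)*(190 - 55))/(-212544) = 390717/37538 + (180*((-265 + 250)*(190 - 55))**2)/(-212544) = 390717*(1/37538) + (180*(-15*135)**2)*(-1/212544) = 390717/37538 + (180*(-2025)**2)*(-1/212544) = 390717/37538 + (180*4100625)*(-1/212544) = 390717/37538 + 738112500*(-1/212544) = 390717/37538 - 2278125/656 = -42629972949/12312464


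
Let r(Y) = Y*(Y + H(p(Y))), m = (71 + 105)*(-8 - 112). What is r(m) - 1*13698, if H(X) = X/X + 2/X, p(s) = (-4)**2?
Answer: 446016942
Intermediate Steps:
p(s) = 16
H(X) = 1 + 2/X
m = -21120 (m = 176*(-120) = -21120)
r(Y) = Y*(9/8 + Y) (r(Y) = Y*(Y + (2 + 16)/16) = Y*(Y + (1/16)*18) = Y*(Y + 9/8) = Y*(9/8 + Y))
r(m) - 1*13698 = (1/8)*(-21120)*(9 + 8*(-21120)) - 1*13698 = (1/8)*(-21120)*(9 - 168960) - 13698 = (1/8)*(-21120)*(-168951) - 13698 = 446030640 - 13698 = 446016942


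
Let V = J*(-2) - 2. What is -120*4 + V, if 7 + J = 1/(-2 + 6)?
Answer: -937/2 ≈ -468.50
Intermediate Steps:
J = -27/4 (J = -7 + 1/(-2 + 6) = -7 + 1/4 = -7 + ¼ = -27/4 ≈ -6.7500)
V = 23/2 (V = -27/4*(-2) - 2 = 27/2 - 2 = 23/2 ≈ 11.500)
-120*4 + V = -120*4 + 23/2 = -15*32 + 23/2 = -480 + 23/2 = -937/2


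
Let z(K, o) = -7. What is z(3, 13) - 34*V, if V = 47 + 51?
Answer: -3339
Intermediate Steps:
V = 98
z(3, 13) - 34*V = -7 - 34*98 = -7 - 3332 = -3339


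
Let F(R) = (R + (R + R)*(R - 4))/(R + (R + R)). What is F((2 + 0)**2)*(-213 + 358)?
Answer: 145/3 ≈ 48.333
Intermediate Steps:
F(R) = (R + 2*R*(-4 + R))/(3*R) (F(R) = (R + (2*R)*(-4 + R))/(R + 2*R) = (R + 2*R*(-4 + R))/((3*R)) = (R + 2*R*(-4 + R))*(1/(3*R)) = (R + 2*R*(-4 + R))/(3*R))
F((2 + 0)**2)*(-213 + 358) = (-7/3 + 2*(2 + 0)**2/3)*(-213 + 358) = (-7/3 + (2/3)*2**2)*145 = (-7/3 + (2/3)*4)*145 = (-7/3 + 8/3)*145 = (1/3)*145 = 145/3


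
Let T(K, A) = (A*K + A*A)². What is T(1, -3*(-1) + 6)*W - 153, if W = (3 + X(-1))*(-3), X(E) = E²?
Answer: -97353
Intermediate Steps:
T(K, A) = (A² + A*K)² (T(K, A) = (A*K + A²)² = (A² + A*K)²)
W = -12 (W = (3 + (-1)²)*(-3) = (3 + 1)*(-3) = 4*(-3) = -12)
T(1, -3*(-1) + 6)*W - 153 = ((-3*(-1) + 6)²*((-3*(-1) + 6) + 1)²)*(-12) - 153 = ((3 + 6)²*((3 + 6) + 1)²)*(-12) - 153 = (9²*(9 + 1)²)*(-12) - 153 = (81*10²)*(-12) - 153 = (81*100)*(-12) - 153 = 8100*(-12) - 153 = -97200 - 153 = -97353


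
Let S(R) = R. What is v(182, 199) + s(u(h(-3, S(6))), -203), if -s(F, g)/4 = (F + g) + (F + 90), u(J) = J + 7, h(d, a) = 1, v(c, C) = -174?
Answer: 214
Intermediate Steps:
u(J) = 7 + J
s(F, g) = -360 - 8*F - 4*g (s(F, g) = -4*((F + g) + (F + 90)) = -4*((F + g) + (90 + F)) = -4*(90 + g + 2*F) = -360 - 8*F - 4*g)
v(182, 199) + s(u(h(-3, S(6))), -203) = -174 + (-360 - 8*(7 + 1) - 4*(-203)) = -174 + (-360 - 8*8 + 812) = -174 + (-360 - 64 + 812) = -174 + 388 = 214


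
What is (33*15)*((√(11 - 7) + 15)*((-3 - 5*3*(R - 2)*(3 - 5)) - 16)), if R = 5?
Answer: 597465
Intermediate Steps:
(33*15)*((√(11 - 7) + 15)*((-3 - 5*3*(R - 2)*(3 - 5)) - 16)) = (33*15)*((√(11 - 7) + 15)*((-3 - 5*3*(5 - 2)*(3 - 5)) - 16)) = 495*((√4 + 15)*((-3 - 5*3*3*(-2)) - 16)) = 495*((2 + 15)*((-3 - 45*(-2)) - 16)) = 495*(17*((-3 - 5*(-18)) - 16)) = 495*(17*((-3 + 90) - 16)) = 495*(17*(87 - 16)) = 495*(17*71) = 495*1207 = 597465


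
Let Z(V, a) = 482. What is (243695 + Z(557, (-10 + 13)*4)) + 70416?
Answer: 314593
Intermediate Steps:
(243695 + Z(557, (-10 + 13)*4)) + 70416 = (243695 + 482) + 70416 = 244177 + 70416 = 314593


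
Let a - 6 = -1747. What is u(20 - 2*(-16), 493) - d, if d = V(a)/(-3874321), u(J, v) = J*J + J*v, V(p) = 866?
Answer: 109798258006/3874321 ≈ 28340.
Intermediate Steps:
a = -1741 (a = 6 - 1747 = -1741)
u(J, v) = J² + J*v
d = -866/3874321 (d = 866/(-3874321) = 866*(-1/3874321) = -866/3874321 ≈ -0.00022352)
u(20 - 2*(-16), 493) - d = (20 - 2*(-16))*((20 - 2*(-16)) + 493) - 1*(-866/3874321) = (20 + 32)*((20 + 32) + 493) + 866/3874321 = 52*(52 + 493) + 866/3874321 = 52*545 + 866/3874321 = 28340 + 866/3874321 = 109798258006/3874321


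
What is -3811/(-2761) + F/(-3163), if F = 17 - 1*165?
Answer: 12462821/8733043 ≈ 1.4271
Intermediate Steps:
F = -148 (F = 17 - 165 = -148)
-3811/(-2761) + F/(-3163) = -3811/(-2761) - 148/(-3163) = -3811*(-1/2761) - 148*(-1/3163) = 3811/2761 + 148/3163 = 12462821/8733043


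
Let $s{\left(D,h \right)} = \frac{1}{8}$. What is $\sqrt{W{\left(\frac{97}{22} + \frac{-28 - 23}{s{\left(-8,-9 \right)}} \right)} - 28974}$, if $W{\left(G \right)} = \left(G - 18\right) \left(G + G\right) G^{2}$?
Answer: $\frac{\sqrt{12984817645060106}}{484} \approx 2.3544 \cdot 10^{5}$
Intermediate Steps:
$s{\left(D,h \right)} = \frac{1}{8}$
$W{\left(G \right)} = 2 G^{3} \left(-18 + G\right)$ ($W{\left(G \right)} = \left(-18 + G\right) 2 G G^{2} = 2 G \left(-18 + G\right) G^{2} = 2 G^{3} \left(-18 + G\right)$)
$\sqrt{W{\left(\frac{97}{22} + \frac{-28 - 23}{s{\left(-8,-9 \right)}} \right)} - 28974} = \sqrt{2 \left(\frac{97}{22} + \left(-28 - 23\right) \frac{1}{\frac{1}{8}}\right)^{3} \left(-18 + \left(\frac{97}{22} + \left(-28 - 23\right) \frac{1}{\frac{1}{8}}\right)\right) - 28974} = \sqrt{2 \left(97 \cdot \frac{1}{22} + \left(-28 - 23\right) 8\right)^{3} \left(-18 + \left(97 \cdot \frac{1}{22} + \left(-28 - 23\right) 8\right)\right) - 28974} = \sqrt{2 \left(\frac{97}{22} - 408\right)^{3} \left(-18 + \left(\frac{97}{22} - 408\right)\right) - 28974} = \sqrt{2 \left(- \frac{8879}{22}\right)^{3} \left(-18 - \frac{8879}{22}\right) - 28974} = \sqrt{2 \left(- \frac{699990535439}{10648}\right) \left(- \frac{9275}{22}\right) - 28974} = \sqrt{\frac{6492412216196725}{117128} - 28974} = \sqrt{\frac{6492408822530053}{117128}} = \frac{\sqrt{12984817645060106}}{484}$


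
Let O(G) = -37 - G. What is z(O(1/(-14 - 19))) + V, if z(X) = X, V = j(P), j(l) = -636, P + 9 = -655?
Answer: -22208/33 ≈ -672.97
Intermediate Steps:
P = -664 (P = -9 - 655 = -664)
V = -636
z(O(1/(-14 - 19))) + V = (-37 - 1/(-14 - 19)) - 636 = (-37 - 1/(-33)) - 636 = (-37 - 1*(-1/33)) - 636 = (-37 + 1/33) - 636 = -1220/33 - 636 = -22208/33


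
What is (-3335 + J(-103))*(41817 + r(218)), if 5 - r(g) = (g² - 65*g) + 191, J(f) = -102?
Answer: -28448049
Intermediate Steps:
r(g) = -186 - g² + 65*g (r(g) = 5 - ((g² - 65*g) + 191) = 5 - (191 + g² - 65*g) = 5 + (-191 - g² + 65*g) = -186 - g² + 65*g)
(-3335 + J(-103))*(41817 + r(218)) = (-3335 - 102)*(41817 + (-186 - 1*218² + 65*218)) = -3437*(41817 + (-186 - 1*47524 + 14170)) = -3437*(41817 + (-186 - 47524 + 14170)) = -3437*(41817 - 33540) = -3437*8277 = -28448049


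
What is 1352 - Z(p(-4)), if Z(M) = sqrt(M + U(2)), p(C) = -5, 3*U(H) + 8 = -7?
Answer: 1352 - I*sqrt(10) ≈ 1352.0 - 3.1623*I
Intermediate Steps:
U(H) = -5 (U(H) = -8/3 + (1/3)*(-7) = -8/3 - 7/3 = -5)
Z(M) = sqrt(-5 + M) (Z(M) = sqrt(M - 5) = sqrt(-5 + M))
1352 - Z(p(-4)) = 1352 - sqrt(-5 - 5) = 1352 - sqrt(-10) = 1352 - I*sqrt(10)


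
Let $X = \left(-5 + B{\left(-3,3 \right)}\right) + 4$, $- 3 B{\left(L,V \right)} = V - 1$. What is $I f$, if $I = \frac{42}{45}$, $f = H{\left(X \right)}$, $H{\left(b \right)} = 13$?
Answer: $\frac{182}{15} \approx 12.133$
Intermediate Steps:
$B{\left(L,V \right)} = \frac{1}{3} - \frac{V}{3}$ ($B{\left(L,V \right)} = - \frac{V - 1}{3} = - \frac{-1 + V}{3} = \frac{1}{3} - \frac{V}{3}$)
$X = - \frac{5}{3}$ ($X = \left(-5 + \left(\frac{1}{3} - 1\right)\right) + 4 = \left(-5 - \frac{2}{3}\right) + 4 = - \frac{17}{3} + 4 = - \frac{5}{3} \approx -1.6667$)
$f = 13$
$I = \frac{14}{15}$ ($I = 42 \cdot \frac{1}{45} = \frac{14}{15} \approx 0.93333$)
$I f = \frac{14}{15} \cdot 13 = \frac{182}{15}$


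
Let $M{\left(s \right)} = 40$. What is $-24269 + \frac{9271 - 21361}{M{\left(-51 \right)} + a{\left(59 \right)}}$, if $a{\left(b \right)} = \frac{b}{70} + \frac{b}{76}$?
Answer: $- \frac{2718907583}{110707} \approx -24560.0$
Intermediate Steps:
$a{\left(b \right)} = \frac{73 b}{2660}$ ($a{\left(b \right)} = b \frac{1}{70} + b \frac{1}{76} = \frac{b}{70} + \frac{b}{76} = \frac{73 b}{2660}$)
$-24269 + \frac{9271 - 21361}{M{\left(-51 \right)} + a{\left(59 \right)}} = -24269 + \frac{9271 - 21361}{40 + \frac{73}{2660} \cdot 59} = -24269 - \frac{12090}{40 + \frac{4307}{2660}} = -24269 - \frac{12090}{\frac{110707}{2660}} = -24269 - \frac{32159400}{110707} = - \frac{2718907583}{110707}$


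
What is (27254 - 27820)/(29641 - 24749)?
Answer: -283/2446 ≈ -0.11570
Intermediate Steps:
(27254 - 27820)/(29641 - 24749) = -566/4892 = -566*1/4892 = -283/2446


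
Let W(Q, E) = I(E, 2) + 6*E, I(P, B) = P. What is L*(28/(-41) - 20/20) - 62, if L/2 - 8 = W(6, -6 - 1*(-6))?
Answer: -3646/41 ≈ -88.927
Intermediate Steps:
W(Q, E) = 7*E (W(Q, E) = E + 6*E = 7*E)
L = 16 (L = 16 + 2*(7*(-6 - 1*(-6))) = 16 + 2*(7*(-6 + 6)) = 16 + 2*(7*0) = 16 + 2*0 = 16 + 0 = 16)
L*(28/(-41) - 20/20) - 62 = 16*(28/(-41) - 20/20) - 62 = 16*(28*(-1/41) - 20*1/20) - 62 = 16*(-28/41 - 1) - 62 = 16*(-69/41) - 62 = -1104/41 - 62 = -3646/41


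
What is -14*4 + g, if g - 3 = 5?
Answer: -48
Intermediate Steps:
g = 8 (g = 3 + 5 = 8)
-14*4 + g = -14*4 + 8 = -56 + 8 = -48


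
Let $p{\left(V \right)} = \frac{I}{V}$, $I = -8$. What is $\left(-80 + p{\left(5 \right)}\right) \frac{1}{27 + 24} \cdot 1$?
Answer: $- \frac{8}{5} \approx -1.6$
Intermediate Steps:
$p{\left(V \right)} = - \frac{8}{V}$
$\left(-80 + p{\left(5 \right)}\right) \frac{1}{27 + 24} \cdot 1 = \left(-80 - \frac{8}{5}\right) \frac{1}{27 + 24} \cdot 1 = \left(-80 - \frac{8}{5}\right) \frac{1}{51} \cdot 1 = \left(- \frac{408}{5}\right) \frac{1}{51} = - \frac{8}{5}$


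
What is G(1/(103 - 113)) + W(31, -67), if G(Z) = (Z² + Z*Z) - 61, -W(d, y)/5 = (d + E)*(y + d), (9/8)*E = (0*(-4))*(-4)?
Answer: 275951/50 ≈ 5519.0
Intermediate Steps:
E = 0 (E = 8*((0*(-4))*(-4))/9 = 8*(0*(-4))/9 = (8/9)*0 = 0)
W(d, y) = -5*d*(d + y) (W(d, y) = -5*(d + 0)*(y + d) = -5*d*(d + y))
G(Z) = -61 + 2*Z² (G(Z) = (Z² + Z²) - 61 = 2*Z² - 61 = -61 + 2*Z²)
G(1/(103 - 113)) + W(31, -67) = (-61 + 2*(1/(103 - 113))²) + 5*31*(-1*31 - 1*(-67)) = (-61 + 2*(1/(-10))²) + 5*31*(-31 + 67) = (-61 + 2*(-⅒)²) + 5*31*36 = (-61 + 2*(1/100)) + 5580 = (-61 + 1/50) + 5580 = -3049/50 + 5580 = 275951/50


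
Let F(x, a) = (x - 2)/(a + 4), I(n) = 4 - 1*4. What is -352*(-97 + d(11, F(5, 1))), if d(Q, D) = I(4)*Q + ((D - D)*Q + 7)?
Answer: 31680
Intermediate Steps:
I(n) = 0 (I(n) = 4 - 4 = 0)
F(x, a) = (-2 + x)/(4 + a)
d(Q, D) = 7 (d(Q, D) = 0*Q + ((D - D)*Q + 7) = 0 + (0*Q + 7) = 0 + (0 + 7) = 0 + 7 = 7)
-352*(-97 + d(11, F(5, 1))) = -352*(-97 + 7) = -352*(-90) = 31680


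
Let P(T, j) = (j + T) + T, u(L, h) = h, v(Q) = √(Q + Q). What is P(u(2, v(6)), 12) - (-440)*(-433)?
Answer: -190508 + 4*√3 ≈ -1.9050e+5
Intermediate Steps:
v(Q) = √2*√Q (v(Q) = √(2*Q) = √2*√Q)
P(T, j) = j + 2*T (P(T, j) = (T + j) + T = j + 2*T)
P(u(2, v(6)), 12) - (-440)*(-433) = (12 + 2*(√2*√6)) - (-440)*(-433) = (12 + 2*(2*√3)) - 440*433 = (12 + 4*√3) - 190520 = -190508 + 4*√3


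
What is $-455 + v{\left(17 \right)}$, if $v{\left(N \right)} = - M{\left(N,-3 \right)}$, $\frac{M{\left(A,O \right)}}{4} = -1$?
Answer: $-451$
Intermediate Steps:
$M{\left(A,O \right)} = -4$ ($M{\left(A,O \right)} = 4 \left(-1\right) = -4$)
$v{\left(N \right)} = 4$ ($v{\left(N \right)} = \left(-1\right) \left(-4\right) = 4$)
$-455 + v{\left(17 \right)} = -455 + 4 = -451$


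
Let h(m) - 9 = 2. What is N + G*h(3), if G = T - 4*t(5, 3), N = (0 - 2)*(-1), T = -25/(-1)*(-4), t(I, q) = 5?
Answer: -1318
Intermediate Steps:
h(m) = 11 (h(m) = 9 + 2 = 11)
T = -100 (T = -25*(-1)*(-4) = -5*(-5)*(-4) = 25*(-4) = -100)
N = 2 (N = -2*(-1) = 2)
G = -120 (G = -100 - 4*5 = -100 - 20 = -120)
N + G*h(3) = 2 - 120*11 = 2 - 1320 = -1318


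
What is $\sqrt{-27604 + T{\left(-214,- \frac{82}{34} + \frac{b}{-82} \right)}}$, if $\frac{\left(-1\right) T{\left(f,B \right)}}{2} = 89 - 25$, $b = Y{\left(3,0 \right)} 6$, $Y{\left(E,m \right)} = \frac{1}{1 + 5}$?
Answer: $2 i \sqrt{6933} \approx 166.53 i$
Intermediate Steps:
$Y{\left(E,m \right)} = \frac{1}{6}$
$b = 1$ ($b = \frac{1}{6} \cdot 6 = 1$)
$T{\left(f,B \right)} = -128$ ($T{\left(f,B \right)} = - 2 \left(89 - 25\right) = \left(-2\right) 64 = -128$)
$\sqrt{-27604 + T{\left(-214,- \frac{82}{34} + \frac{b}{-82} \right)}} = \sqrt{-27604 - 128} = \sqrt{-27732} = 2 i \sqrt{6933}$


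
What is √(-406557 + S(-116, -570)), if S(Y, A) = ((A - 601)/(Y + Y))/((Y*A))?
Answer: I*√1777408008967065/66120 ≈ 637.62*I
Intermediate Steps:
S(Y, A) = (-601 + A)/(2*A*Y²) (S(Y, A) = ((-601 + A)/((2*Y)))/((A*Y)) = ((-601 + A)*(1/(2*Y)))*(1/(A*Y)) = ((-601 + A)/(2*Y))*(1/(A*Y)) = (-601 + A)/(2*A*Y²))
√(-406557 + S(-116, -570)) = √(-406557 + (½)*(-601 - 570)/(-570*(-116)²)) = √(-406557 + (½)*(-1/570)*(1/13456)*(-1171)) = √(-406557 + 1171/15339840) = √(-6236519329709/15339840) = I*√1777408008967065/66120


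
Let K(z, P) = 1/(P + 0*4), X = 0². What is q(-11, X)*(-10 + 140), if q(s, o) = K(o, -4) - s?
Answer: 2795/2 ≈ 1397.5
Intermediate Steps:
X = 0
K(z, P) = 1/P (K(z, P) = 1/(P + 0) = 1/P)
q(s, o) = -¼ - s (q(s, o) = 1/(-4) - s = -¼ - s)
q(-11, X)*(-10 + 140) = (-¼ - 1*(-11))*(-10 + 140) = (-¼ + 11)*130 = (43/4)*130 = 2795/2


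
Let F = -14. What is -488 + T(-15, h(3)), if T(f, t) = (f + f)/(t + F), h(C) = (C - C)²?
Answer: -3401/7 ≈ -485.86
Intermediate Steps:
h(C) = 0 (h(C) = 0² = 0)
T(f, t) = 2*f/(-14 + t) (T(f, t) = (f + f)/(t - 14) = (2*f)/(-14 + t) = 2*f/(-14 + t))
-488 + T(-15, h(3)) = -488 + 2*(-15)/(-14 + 0) = -488 + 2*(-15)/(-14) = -488 + 2*(-15)*(-1/14) = -488 + 15/7 = -3401/7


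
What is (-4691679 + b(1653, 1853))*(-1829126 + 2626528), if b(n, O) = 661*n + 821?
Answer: -2869231811450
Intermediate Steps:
b(n, O) = 821 + 661*n
(-4691679 + b(1653, 1853))*(-1829126 + 2626528) = (-4691679 + (821 + 661*1653))*(-1829126 + 2626528) = (-4691679 + (821 + 1092633))*797402 = (-4691679 + 1093454)*797402 = -3598225*797402 = -2869231811450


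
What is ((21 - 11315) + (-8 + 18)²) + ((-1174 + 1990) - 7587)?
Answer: -17965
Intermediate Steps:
((21 - 11315) + (-8 + 18)²) + ((-1174 + 1990) - 7587) = (-11294 + 10²) + (816 - 7587) = (-11294 + 100) - 6771 = -11194 - 6771 = -17965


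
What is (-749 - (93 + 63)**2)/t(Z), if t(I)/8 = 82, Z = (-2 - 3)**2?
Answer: -25085/656 ≈ -38.239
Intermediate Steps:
Z = 25 (Z = (-5)**2 = 25)
t(I) = 656 (t(I) = 8*82 = 656)
(-749 - (93 + 63)**2)/t(Z) = (-749 - (93 + 63)**2)/656 = (-749 - 1*156**2)*(1/656) = (-749 - 1*24336)*(1/656) = (-749 - 24336)*(1/656) = -25085*1/656 = -25085/656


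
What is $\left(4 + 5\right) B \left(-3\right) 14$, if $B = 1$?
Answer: $-378$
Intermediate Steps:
$\left(4 + 5\right) B \left(-3\right) 14 = \left(4 + 5\right) 1 \left(-3\right) 14 = 9 \cdot 1 \left(-3\right) 14 = 9 \left(-3\right) 14 = \left(-27\right) 14 = -378$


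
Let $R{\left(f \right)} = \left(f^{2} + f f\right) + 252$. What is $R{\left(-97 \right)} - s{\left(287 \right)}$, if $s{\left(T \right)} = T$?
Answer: $18783$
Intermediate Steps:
$R{\left(f \right)} = 252 + 2 f^{2}$ ($R{\left(f \right)} = \left(f^{2} + f^{2}\right) + 252 = 2 f^{2} + 252 = 252 + 2 f^{2}$)
$R{\left(-97 \right)} - s{\left(287 \right)} = \left(252 + 2 \left(-97\right)^{2}\right) - 287 = \left(252 + 2 \cdot 9409\right) - 287 = \left(252 + 18818\right) - 287 = 19070 - 287 = 18783$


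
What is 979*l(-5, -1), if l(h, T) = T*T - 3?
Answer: -1958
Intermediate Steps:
l(h, T) = -3 + T**2 (l(h, T) = T**2 - 3 = -3 + T**2)
979*l(-5, -1) = 979*(-3 + (-1)**2) = 979*(-3 + 1) = 979*(-2) = -1958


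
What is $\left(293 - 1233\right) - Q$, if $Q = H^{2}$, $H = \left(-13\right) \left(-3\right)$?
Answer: $-2461$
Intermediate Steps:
$H = 39$
$Q = 1521$ ($Q = 39^{2} = 1521$)
$\left(293 - 1233\right) - Q = \left(293 - 1233\right) - 1521 = -940 - 1521 = -2461$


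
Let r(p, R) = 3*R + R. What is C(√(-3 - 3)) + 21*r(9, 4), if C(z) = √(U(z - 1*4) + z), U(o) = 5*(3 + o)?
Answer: 336 + √(-5 + 6*I*√6) ≈ 338.29 + 3.2034*I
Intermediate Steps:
U(o) = 15 + 5*o
r(p, R) = 4*R
C(z) = √(-5 + 6*z) (C(z) = √((15 + 5*(z - 1*4)) + z) = √((15 + 5*(z - 4)) + z) = √((15 + 5*(-4 + z)) + z) = √((15 + (-20 + 5*z)) + z) = √((-5 + 5*z) + z) = √(-5 + 6*z))
C(√(-3 - 3)) + 21*r(9, 4) = √(-5 + 6*√(-3 - 3)) + 21*(4*4) = √(-5 + 6*√(-6)) + 21*16 = √(-5 + 6*(I*√6)) + 336 = √(-5 + 6*I*√6) + 336 = 336 + √(-5 + 6*I*√6)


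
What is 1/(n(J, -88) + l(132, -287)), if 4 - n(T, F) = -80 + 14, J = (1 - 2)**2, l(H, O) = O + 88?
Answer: -1/129 ≈ -0.0077519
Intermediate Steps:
l(H, O) = 88 + O
J = 1 (J = (-1)**2 = 1)
n(T, F) = 70 (n(T, F) = 4 - (-80 + 14) = 4 - 1*(-66) = 4 + 66 = 70)
1/(n(J, -88) + l(132, -287)) = 1/(70 + (88 - 287)) = 1/(70 - 199) = 1/(-129) = -1/129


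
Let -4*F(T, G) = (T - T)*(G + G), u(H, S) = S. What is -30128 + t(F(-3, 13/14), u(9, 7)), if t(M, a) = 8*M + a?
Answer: -30121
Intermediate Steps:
F(T, G) = 0 (F(T, G) = -(T - T)*(G + G)/4 = -0*2*G = -¼*0 = 0)
t(M, a) = a + 8*M
-30128 + t(F(-3, 13/14), u(9, 7)) = -30128 + (7 + 8*0) = -30128 + (7 + 0) = -30128 + 7 = -30121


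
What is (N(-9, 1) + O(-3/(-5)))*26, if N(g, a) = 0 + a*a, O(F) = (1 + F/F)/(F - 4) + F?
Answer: 2236/85 ≈ 26.306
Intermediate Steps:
O(F) = F + 2/(-4 + F) (O(F) = (1 + 1)/(-4 + F) + F = 2/(-4 + F) + F = F + 2/(-4 + F))
N(g, a) = a² (N(g, a) = 0 + a² = a²)
(N(-9, 1) + O(-3/(-5)))*26 = (1² + (2 + (-3/(-5))² - (-12)/(-5))/(-4 - 3/(-5)))*26 = (1 + (2 + (-3*(-⅕))² - (-12)*(-1)/5)/(-4 - 3*(-⅕)))*26 = (1 + (2 + (⅗)² - 4*⅗)/(-4 + ⅗))*26 = (1 + (2 + 9/25 - 12/5)/(-17/5))*26 = (1 - 5/17*(-1/25))*26 = (1 + 1/85)*26 = (86/85)*26 = 2236/85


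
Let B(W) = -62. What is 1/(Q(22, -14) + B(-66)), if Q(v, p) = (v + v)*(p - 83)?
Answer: -1/4330 ≈ -0.00023095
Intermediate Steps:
Q(v, p) = 2*v*(-83 + p) (Q(v, p) = (2*v)*(-83 + p) = 2*v*(-83 + p))
1/(Q(22, -14) + B(-66)) = 1/(2*22*(-83 - 14) - 62) = 1/(2*22*(-97) - 62) = 1/(-4268 - 62) = 1/(-4330) = -1/4330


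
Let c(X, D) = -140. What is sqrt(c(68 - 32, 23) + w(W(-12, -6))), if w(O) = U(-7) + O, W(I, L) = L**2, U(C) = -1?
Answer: I*sqrt(105) ≈ 10.247*I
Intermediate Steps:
w(O) = -1 + O
sqrt(c(68 - 32, 23) + w(W(-12, -6))) = sqrt(-140 + (-1 + (-6)**2)) = sqrt(-140 + (-1 + 36)) = sqrt(-140 + 35) = sqrt(-105) = I*sqrt(105)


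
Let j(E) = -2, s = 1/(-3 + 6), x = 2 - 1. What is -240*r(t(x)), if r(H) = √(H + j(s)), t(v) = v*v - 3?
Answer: -480*I ≈ -480.0*I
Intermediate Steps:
x = 1
t(v) = -3 + v² (t(v) = v² - 3 = -3 + v²)
s = ⅓ (s = 1/3 = ⅓ ≈ 0.33333)
r(H) = √(-2 + H) (r(H) = √(H - 2) = √(-2 + H))
-240*r(t(x)) = -240*√(-2 + (-3 + 1²)) = -240*√(-2 + (-3 + 1)) = -240*√(-2 - 2) = -480*I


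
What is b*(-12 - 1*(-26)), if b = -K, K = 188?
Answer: -2632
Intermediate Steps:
b = -188 (b = -1*188 = -188)
b*(-12 - 1*(-26)) = -188*(-12 - 1*(-26)) = -188*(-12 + 26) = -188*14 = -2632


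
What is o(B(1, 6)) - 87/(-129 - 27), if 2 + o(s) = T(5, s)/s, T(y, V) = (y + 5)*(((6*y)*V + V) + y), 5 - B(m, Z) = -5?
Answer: 16305/52 ≈ 313.56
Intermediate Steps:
B(m, Z) = 10 (B(m, Z) = 5 - 1*(-5) = 5 + 5 = 10)
T(y, V) = (5 + y)*(V + y + 6*V*y) (T(y, V) = (5 + y)*((6*V*y + V) + y) = (5 + y)*((V + 6*V*y) + y) = (5 + y)*(V + y + 6*V*y))
o(s) = -2 + (50 + 310*s)/s (o(s) = -2 + (5² + 5*s + 5*5 + 6*s*5² + 31*s*5)/s = -2 + (25 + 5*s + 25 + 6*s*25 + 155*s)/s = -2 + (25 + 5*s + 25 + 150*s + 155*s)/s = -2 + (50 + 310*s)/s)
o(B(1, 6)) - 87/(-129 - 27) = (308 + 50/10) - 87/(-129 - 27) = (308 + 50*(⅒)) - 87/(-156) = (308 + 5) - 87*(-1/156) = 313 + 29/52 = 16305/52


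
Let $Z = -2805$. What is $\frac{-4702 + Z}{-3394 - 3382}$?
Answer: $\frac{7507}{6776} \approx 1.1079$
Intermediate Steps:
$\frac{-4702 + Z}{-3394 - 3382} = \frac{-4702 - 2805}{-3394 - 3382} = - \frac{7507}{-6776} = \left(-7507\right) \left(- \frac{1}{6776}\right) = \frac{7507}{6776}$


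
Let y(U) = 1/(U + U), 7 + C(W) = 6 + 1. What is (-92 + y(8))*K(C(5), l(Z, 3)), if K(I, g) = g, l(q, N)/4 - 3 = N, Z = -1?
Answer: -4413/2 ≈ -2206.5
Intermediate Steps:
C(W) = 0 (C(W) = -7 + (6 + 1) = -7 + 7 = 0)
l(q, N) = 12 + 4*N
y(U) = 1/(2*U)
(-92 + y(8))*K(C(5), l(Z, 3)) = (-92 + (½)/8)*(12 + 4*3) = (-92 + (½)*(⅛))*(12 + 12) = (-92 + 1/16)*24 = -1471/16*24 = -4413/2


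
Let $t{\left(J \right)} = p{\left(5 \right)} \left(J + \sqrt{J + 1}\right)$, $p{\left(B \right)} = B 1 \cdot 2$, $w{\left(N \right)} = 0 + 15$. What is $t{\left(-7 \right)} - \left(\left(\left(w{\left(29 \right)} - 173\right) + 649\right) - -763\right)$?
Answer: $-1324 + 10 i \sqrt{6} \approx -1324.0 + 24.495 i$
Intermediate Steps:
$w{\left(N \right)} = 15$
$p{\left(B \right)} = 2 B$ ($p{\left(B \right)} = B 2 = 2 B$)
$t{\left(J \right)} = 10 J + 10 \sqrt{1 + J}$ ($t{\left(J \right)} = 2 \cdot 5 \left(J + \sqrt{J + 1}\right) = 10 \left(J + \sqrt{1 + J}\right) = 10 J + 10 \sqrt{1 + J}$)
$t{\left(-7 \right)} - \left(\left(\left(w{\left(29 \right)} - 173\right) + 649\right) - -763\right) = \left(10 \left(-7\right) + 10 \sqrt{1 - 7}\right) - \left(\left(\left(15 - 173\right) + 649\right) - -763\right) = \left(-70 + 10 \sqrt{-6}\right) - \left(\left(-158 + 649\right) + 763\right) = \left(-70 + 10 i \sqrt{6}\right) - \left(491 + 763\right) = \left(-70 + 10 i \sqrt{6}\right) - 1254 = -1324 + 10 i \sqrt{6}$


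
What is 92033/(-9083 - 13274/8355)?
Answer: -768935715/75901739 ≈ -10.131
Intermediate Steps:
92033/(-9083 - 13274/8355) = 92033/(-75901739/8355) = 92033*(-8355/75901739) = -768935715/75901739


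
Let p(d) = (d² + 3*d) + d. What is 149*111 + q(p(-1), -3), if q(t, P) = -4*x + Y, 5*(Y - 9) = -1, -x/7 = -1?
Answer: 82599/5 ≈ 16520.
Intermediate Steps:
x = 7 (x = -7*(-1) = 7)
Y = 44/5 (Y = 9 + (⅕)*(-1) = 9 - ⅕ = 44/5 ≈ 8.8000)
p(d) = d² + 4*d
q(t, P) = -96/5 (q(t, P) = -4*7 + 44/5 = -28 + 44/5 = -96/5)
149*111 + q(p(-1), -3) = 149*111 - 96/5 = 16539 - 96/5 = 82599/5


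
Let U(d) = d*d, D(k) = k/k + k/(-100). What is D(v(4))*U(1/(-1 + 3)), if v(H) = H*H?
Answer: 21/100 ≈ 0.21000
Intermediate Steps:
v(H) = H²
D(k) = 1 - k/100 (D(k) = 1 + k*(-1/100) = 1 - k/100)
U(d) = d²
D(v(4))*U(1/(-1 + 3)) = (1 - 1/100*4²)*(1/(-1 + 3))² = (1 - 1/100*16)*(1/2)² = (1 - 4/25)*(½)² = (21/25)*(¼) = 21/100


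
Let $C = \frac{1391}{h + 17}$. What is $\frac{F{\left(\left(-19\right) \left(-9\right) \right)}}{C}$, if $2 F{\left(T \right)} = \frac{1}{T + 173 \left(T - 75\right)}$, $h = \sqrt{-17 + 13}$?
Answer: $\frac{1}{2745834} + \frac{i}{23339589} \approx 3.6419 \cdot 10^{-7} + 4.2846 \cdot 10^{-8} i$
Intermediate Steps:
$h = 2 i$ ($h = \sqrt{-4} = 2 i \approx 2.0 i$)
$F{\left(T \right)} = \frac{1}{2 \left(-12975 + 174 T\right)}$ ($F{\left(T \right)} = \frac{1}{2 \left(T + 173 \left(T - 75\right)\right)} = \frac{1}{2 \left(T + 173 \left(-75 + T\right)\right)} = \frac{1}{2 \left(T + \left(-12975 + 173 T\right)\right)} = \frac{1}{2 \left(-12975 + 174 T\right)}$)
$C = \frac{1391 \left(17 - 2 i\right)}{293}$ ($C = \frac{1391}{2 i + 17} = \frac{1391}{17 + 2 i} = 1391 \frac{17 - 2 i}{293} = \frac{1391 \left(17 - 2 i\right)}{293} \approx 80.707 - 9.4949 i$)
$\frac{F{\left(\left(-19\right) \left(-9\right) \right)}}{C} = \frac{\frac{1}{6} \frac{1}{-4325 + 58 \left(\left(-19\right) \left(-9\right)\right)}}{\frac{23647}{293} - \frac{2782 i}{293}} = \frac{1}{6 \left(-4325 + 58 \cdot 171\right)} \frac{293 \left(\frac{23647}{293} + \frac{2782 i}{293}\right)}{1934881} = \frac{1}{6 \left(-4325 + 9918\right)} \frac{293 \left(\frac{23647}{293} + \frac{2782 i}{293}\right)}{1934881} = \frac{1}{6 \cdot 5593} \frac{293 \left(\frac{23647}{293} + \frac{2782 i}{293}\right)}{1934881} = \frac{1}{6} \cdot \frac{1}{5593} \frac{293 \left(\frac{23647}{293} + \frac{2782 i}{293}\right)}{1934881} = \frac{\frac{293}{1934881} \left(\frac{23647}{293} + \frac{2782 i}{293}\right)}{33558} = \frac{293 \left(\frac{23647}{293} + \frac{2782 i}{293}\right)}{64930736598}$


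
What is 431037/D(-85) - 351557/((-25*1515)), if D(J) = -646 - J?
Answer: -5376100966/7082625 ≈ -759.05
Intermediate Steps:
431037/D(-85) - 351557/((-25*1515)) = 431037/(-646 - 1*(-85)) - 351557/((-25*1515)) = 431037/(-646 + 85) - 351557/(-37875) = 431037/(-561) - 351557*(-1/37875) = 431037*(-1/561) + 351557/37875 = -143679/187 + 351557/37875 = -5376100966/7082625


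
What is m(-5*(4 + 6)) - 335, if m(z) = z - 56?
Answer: -441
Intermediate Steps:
m(z) = -56 + z
m(-5*(4 + 6)) - 335 = (-56 - 5*(4 + 6)) - 335 = (-56 - 5*10) - 335 = (-56 - 50) - 335 = -106 - 335 = -441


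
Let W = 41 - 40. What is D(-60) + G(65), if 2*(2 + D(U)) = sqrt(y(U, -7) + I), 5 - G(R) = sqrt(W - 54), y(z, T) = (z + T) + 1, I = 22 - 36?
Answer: 3 - I*sqrt(53) + 2*I*sqrt(5) ≈ 3.0 - 2.808*I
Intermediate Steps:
I = -14
W = 1
y(z, T) = 1 + T + z (y(z, T) = (T + z) + 1 = 1 + T + z)
G(R) = 5 - I*sqrt(53) (G(R) = 5 - sqrt(1 - 54) = 5 - sqrt(-53) = 5 - I*sqrt(53))
D(U) = -2 + sqrt(-20 + U)/2 (D(U) = -2 + sqrt((1 - 7 + U) - 14)/2 = -2 + sqrt((-6 + U) - 14)/2 = -2 + sqrt(-20 + U)/2)
D(-60) + G(65) = (-2 + sqrt(-20 - 60)/2) + (5 - I*sqrt(53)) = (-2 + sqrt(-80)/2) + (5 - I*sqrt(53)) = (-2 + (4*I*sqrt(5))/2) + (5 - I*sqrt(53)) = (-2 + 2*I*sqrt(5)) + (5 - I*sqrt(53)) = 3 - I*sqrt(53) + 2*I*sqrt(5)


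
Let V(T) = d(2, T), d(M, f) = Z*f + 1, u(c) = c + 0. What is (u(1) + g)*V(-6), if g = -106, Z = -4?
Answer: -2625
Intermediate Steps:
u(c) = c
d(M, f) = 1 - 4*f (d(M, f) = -4*f + 1 = 1 - 4*f)
V(T) = 1 - 4*T
(u(1) + g)*V(-6) = (1 - 106)*(1 - 4*(-6)) = -105*(1 + 24) = -105*25 = -2625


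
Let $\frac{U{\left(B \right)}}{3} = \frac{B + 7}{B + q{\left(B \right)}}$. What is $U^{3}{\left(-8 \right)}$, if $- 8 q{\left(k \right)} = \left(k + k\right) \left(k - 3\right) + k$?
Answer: $\frac{27}{24389} \approx 0.0011071$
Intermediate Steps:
$q{\left(k \right)} = - \frac{k}{8} - \frac{k \left(-3 + k\right)}{4}$ ($q{\left(k \right)} = - \frac{\left(k + k\right) \left(k - 3\right) + k}{8} = - \frac{2 k \left(-3 + k\right) + k}{8} = - \frac{k + 2 k \left(-3 + k\right)}{8} = - \frac{k}{8} - \frac{k \left(-3 + k\right)}{4}$)
$U{\left(B \right)} = \frac{3 \left(7 + B\right)}{B + \frac{B \left(5 - 2 B\right)}{8}}$ ($U{\left(B \right)} = 3 \frac{B + 7}{B + \frac{B \left(5 - 2 B\right)}{8}} = 3 \frac{7 + B}{B + \frac{B \left(5 - 2 B\right)}{8}} = \frac{3 \left(7 + B\right)}{B + \frac{B \left(5 - 2 B\right)}{8}}$)
$U^{3}{\left(-8 \right)} = \left(\frac{24 \left(-7 - -8\right)}{\left(-8\right) \left(-13 + 2 \left(-8\right)\right)}\right)^{3} = \left(24 \left(- \frac{1}{8}\right) \frac{1}{-13 - 16} \left(-7 + 8\right)\right)^{3} = \left(24 \left(- \frac{1}{8}\right) \frac{1}{-29} \cdot 1\right)^{3} = \left(24 \left(- \frac{1}{8}\right) \left(- \frac{1}{29}\right) 1\right)^{3} = \left(\frac{3}{29}\right)^{3} = \frac{27}{24389}$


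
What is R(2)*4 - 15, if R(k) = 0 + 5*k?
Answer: 25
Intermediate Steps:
R(k) = 5*k
R(2)*4 - 15 = (5*2)*4 - 15 = 10*4 - 15 = 40 - 15 = 25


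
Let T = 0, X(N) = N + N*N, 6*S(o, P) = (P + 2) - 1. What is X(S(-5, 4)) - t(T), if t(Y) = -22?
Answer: 847/36 ≈ 23.528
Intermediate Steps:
S(o, P) = ⅙ + P/6 (S(o, P) = ((P + 2) - 1)/6 = ((2 + P) - 1)/6 = (1 + P)/6 = ⅙ + P/6)
X(N) = N + N²
X(S(-5, 4)) - t(T) = (⅙ + (⅙)*4)*(1 + (⅙ + (⅙)*4)) - 1*(-22) = (⅙ + ⅔)*(1 + (⅙ + ⅔)) + 22 = 5*(1 + ⅚)/6 + 22 = (⅚)*(11/6) + 22 = 55/36 + 22 = 847/36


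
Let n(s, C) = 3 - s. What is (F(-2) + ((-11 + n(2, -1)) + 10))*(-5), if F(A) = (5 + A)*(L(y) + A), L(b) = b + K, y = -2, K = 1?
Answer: 45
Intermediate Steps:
L(b) = 1 + b (L(b) = b + 1 = 1 + b)
F(A) = (-1 + A)*(5 + A) (F(A) = (5 + A)*((1 - 2) + A) = (5 + A)*(-1 + A) = (-1 + A)*(5 + A))
(F(-2) + ((-11 + n(2, -1)) + 10))*(-5) = ((-5 + (-2)² + 4*(-2)) + ((-11 + (3 - 1*2)) + 10))*(-5) = ((-5 + 4 - 8) + ((-11 + (3 - 2)) + 10))*(-5) = (-9 + ((-11 + 1) + 10))*(-5) = (-9 + (-10 + 10))*(-5) = (-9 + 0)*(-5) = -9*(-5) = 45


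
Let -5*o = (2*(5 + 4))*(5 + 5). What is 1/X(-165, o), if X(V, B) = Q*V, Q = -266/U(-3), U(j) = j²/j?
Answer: -1/14630 ≈ -6.8353e-5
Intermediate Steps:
U(j) = j
Q = 266/3 (Q = -266/(-3) = -266*(-⅓) = 266/3 ≈ 88.667)
o = -36 (o = -2*(5 + 4)*(5 + 5)/5 = -2*9*10/5 = -18*10/5 = -⅕*180 = -36)
X(V, B) = 266*V/3
1/X(-165, o) = 1/((266/3)*(-165)) = 1/(-14630) = -1/14630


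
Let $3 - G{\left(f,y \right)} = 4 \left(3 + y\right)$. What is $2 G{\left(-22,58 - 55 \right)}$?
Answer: $-42$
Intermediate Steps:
$G{\left(f,y \right)} = -9 - 4 y$ ($G{\left(f,y \right)} = 3 - 4 \left(3 + y\right) = 3 - \left(12 + 4 y\right) = -9 - 4 y$)
$2 G{\left(-22,58 - 55 \right)} = 2 \left(-9 - 4 \left(58 - 55\right)\right) = 2 \left(-9 - 12\right) = 2 \left(-21\right) = -42$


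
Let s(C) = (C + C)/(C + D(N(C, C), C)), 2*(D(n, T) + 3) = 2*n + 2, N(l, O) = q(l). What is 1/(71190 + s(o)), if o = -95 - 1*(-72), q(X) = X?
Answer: 24/1708583 ≈ 1.4047e-5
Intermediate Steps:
o = -23 (o = -95 + 72 = -23)
N(l, O) = l
D(n, T) = -2 + n (D(n, T) = -3 + (2*n + 2)/2 = -3 + (2 + 2*n)/2 = -3 + (1 + n) = -2 + n)
s(C) = 2*C/(-2 + 2*C) (s(C) = (C + C)/(C + (-2 + C)) = (2*C)/(-2 + 2*C) = 2*C/(-2 + 2*C))
1/(71190 + s(o)) = 1/(71190 - 23/(-1 - 23)) = 1/(71190 - 23/(-24)) = 1/(71190 - 23*(-1/24)) = 1/(71190 + 23/24) = 1/(1708583/24) = 24/1708583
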